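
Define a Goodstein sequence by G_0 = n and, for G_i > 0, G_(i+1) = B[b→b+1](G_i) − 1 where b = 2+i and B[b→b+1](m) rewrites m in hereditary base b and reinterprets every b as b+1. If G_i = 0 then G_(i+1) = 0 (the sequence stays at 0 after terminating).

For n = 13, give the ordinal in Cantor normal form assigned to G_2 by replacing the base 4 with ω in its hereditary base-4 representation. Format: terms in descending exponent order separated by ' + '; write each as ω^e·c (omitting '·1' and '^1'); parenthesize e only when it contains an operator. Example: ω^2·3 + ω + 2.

ω^(ω + 1) + ω^3·3 + ω^2·3 + ω·3 + 3

G_0=13  [base 2] 2^(2 + 1) + 2^2 + 1  →[2↦3]→  3^(3 + 1) + 3^3 + 1 = 109  −1 ⇒ G_1=108
G_1=108  [base 3] 3^(3 + 1) + 3^3  →[3↦4]→  4^(4 + 1) + 4^4 = 1280  −1 ⇒ G_2=1279
G_2=1279  [base 4] 4^(4 + 1) + 3·4^3 + 3·4^2 + 3·4 + 3  →[4↦5]→  5^(5 + 1) + 3·5^3 + 3·5^2 + 3·5 + 3 = 16093  −1 ⇒ G_3=16092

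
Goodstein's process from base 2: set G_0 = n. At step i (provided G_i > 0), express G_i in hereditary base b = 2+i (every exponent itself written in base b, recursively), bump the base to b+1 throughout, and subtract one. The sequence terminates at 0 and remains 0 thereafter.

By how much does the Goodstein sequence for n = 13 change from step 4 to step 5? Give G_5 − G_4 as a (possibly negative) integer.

5485287

G_0 = 13. HB_2(13) = 2^(2 + 1) + 2^2 + 1. Bump = 109. G_1 = 108.
G_1 = 108. HB_3(108) = 3^(3 + 1) + 3^3. Bump = 1280. G_2 = 1279.
G_2 = 1279. HB_4(1279) = 4^(4 + 1) + 3·4^3 + 3·4^2 + 3·4 + 3. Bump = 16093. G_3 = 16092.
G_3 = 16092. HB_5(16092) = 5^(5 + 1) + 3·5^3 + 3·5^2 + 3·5 + 2. Bump = 280712. G_4 = 280711.
G_4 = 280711. HB_6(280711) = 6^(6 + 1) + 3·6^3 + 3·6^2 + 3·6 + 1. Bump = 5765999. G_5 = 5765998.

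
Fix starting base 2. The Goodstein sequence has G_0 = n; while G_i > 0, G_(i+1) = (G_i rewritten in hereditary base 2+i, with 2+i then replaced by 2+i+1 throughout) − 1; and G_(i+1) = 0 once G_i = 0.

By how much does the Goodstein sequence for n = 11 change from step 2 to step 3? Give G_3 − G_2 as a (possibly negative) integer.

step 0: 11 = 2^(2 + 1) + 2 + 1; sub 3 for 2: 3^(3 + 1) + 3 + 1; = 85; G_1 = 85−1 = 84
step 1: 84 = 3^(3 + 1) + 3; sub 4 for 3: 4^(4 + 1) + 4; = 1028; G_2 = 1028−1 = 1027
step 2: 1027 = 4^(4 + 1) + 3; sub 5 for 4: 5^(5 + 1) + 3; = 15628; G_3 = 15628−1 = 15627

14600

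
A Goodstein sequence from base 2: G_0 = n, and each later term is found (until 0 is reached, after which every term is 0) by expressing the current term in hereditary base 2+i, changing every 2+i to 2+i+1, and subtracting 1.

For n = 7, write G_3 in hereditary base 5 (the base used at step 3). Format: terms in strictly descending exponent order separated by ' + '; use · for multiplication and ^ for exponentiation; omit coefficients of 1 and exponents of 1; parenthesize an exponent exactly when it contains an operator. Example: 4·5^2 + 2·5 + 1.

5^5 + 2

(0) 7|_2 = 2^2 + 2 + 1 ↦ 3^3 + 3 + 1|_3 = 31 ⇒ 30
(1) 30|_3 = 3^3 + 3 ↦ 4^4 + 4|_4 = 260 ⇒ 259
(2) 259|_4 = 4^4 + 3 ↦ 5^5 + 3|_5 = 3128 ⇒ 3127
(3) 3127|_5 = 5^5 + 2 ↦ 6^6 + 2|_6 = 46658 ⇒ 46657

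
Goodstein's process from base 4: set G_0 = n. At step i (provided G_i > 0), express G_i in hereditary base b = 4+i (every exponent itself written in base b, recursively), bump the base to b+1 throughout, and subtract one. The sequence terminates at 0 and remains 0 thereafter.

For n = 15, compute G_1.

17

G_0 = 15. HB_4(15) = 3·4 + 3. Bump = 18. G_1 = 17.
G_1 = 17. HB_5(17) = 3·5 + 2. Bump = 20. G_2 = 19.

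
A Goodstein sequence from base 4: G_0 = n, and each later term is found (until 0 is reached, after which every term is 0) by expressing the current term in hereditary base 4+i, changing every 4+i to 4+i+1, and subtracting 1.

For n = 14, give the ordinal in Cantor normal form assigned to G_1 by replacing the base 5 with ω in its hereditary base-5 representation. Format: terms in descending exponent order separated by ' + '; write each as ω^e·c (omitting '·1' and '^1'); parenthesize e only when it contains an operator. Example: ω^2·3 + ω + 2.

ω·3 + 1

14 —HB4→ 3·4 + 2 —bump→ 3·5 + 2 = 17 —(−1)→ 16
16 —HB5→ 3·5 + 1 —bump→ 3·6 + 1 = 19 —(−1)→ 18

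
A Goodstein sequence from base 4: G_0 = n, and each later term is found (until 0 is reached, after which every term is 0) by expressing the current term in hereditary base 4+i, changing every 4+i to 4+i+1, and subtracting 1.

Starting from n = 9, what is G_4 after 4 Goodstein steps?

11

9 —HB4→ 2·4 + 1 —bump→ 2·5 + 1 = 11 —(−1)→ 10
10 —HB5→ 2·5 —bump→ 2·6 = 12 —(−1)→ 11
11 —HB6→ 6 + 5 —bump→ 7 + 5 = 12 —(−1)→ 11
11 —HB7→ 7 + 4 —bump→ 8 + 4 = 12 —(−1)→ 11
11 —HB8→ 8 + 3 —bump→ 9 + 3 = 12 —(−1)→ 11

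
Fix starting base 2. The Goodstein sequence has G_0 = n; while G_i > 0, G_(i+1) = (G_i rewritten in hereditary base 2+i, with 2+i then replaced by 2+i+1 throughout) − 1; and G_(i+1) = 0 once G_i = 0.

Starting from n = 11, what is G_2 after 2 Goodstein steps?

1027

(0) 11|_2 = 2^(2 + 1) + 2 + 1 ↦ 3^(3 + 1) + 3 + 1|_3 = 85 ⇒ 84
(1) 84|_3 = 3^(3 + 1) + 3 ↦ 4^(4 + 1) + 4|_4 = 1028 ⇒ 1027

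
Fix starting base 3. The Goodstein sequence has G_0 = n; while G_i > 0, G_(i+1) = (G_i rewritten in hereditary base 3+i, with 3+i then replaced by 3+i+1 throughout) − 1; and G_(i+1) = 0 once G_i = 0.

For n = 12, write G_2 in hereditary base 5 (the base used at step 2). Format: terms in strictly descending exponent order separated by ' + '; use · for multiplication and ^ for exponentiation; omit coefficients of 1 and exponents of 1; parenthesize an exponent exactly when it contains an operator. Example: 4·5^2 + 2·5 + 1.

12 —HB3→ 3^2 + 3 —bump→ 4^2 + 4 = 20 —(−1)→ 19
19 —HB4→ 4^2 + 3 —bump→ 5^2 + 3 = 28 —(−1)→ 27

5^2 + 2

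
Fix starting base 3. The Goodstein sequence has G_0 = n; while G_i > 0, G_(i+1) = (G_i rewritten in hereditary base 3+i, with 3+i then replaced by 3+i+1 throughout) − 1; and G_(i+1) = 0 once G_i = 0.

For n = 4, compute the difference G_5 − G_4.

step 0: 4 = 3 + 1; sub 4 for 3: 4 + 1; = 5; G_1 = 5−1 = 4
step 1: 4 = 4; sub 5 for 4: 5; = 5; G_2 = 5−1 = 4
step 2: 4 = 4; sub 6 for 5: 4; = 4; G_3 = 4−1 = 3
step 3: 3 = 3; sub 7 for 6: 3; = 3; G_4 = 3−1 = 2
step 4: 2 = 2; sub 8 for 7: 2; = 2; G_5 = 2−1 = 1

-1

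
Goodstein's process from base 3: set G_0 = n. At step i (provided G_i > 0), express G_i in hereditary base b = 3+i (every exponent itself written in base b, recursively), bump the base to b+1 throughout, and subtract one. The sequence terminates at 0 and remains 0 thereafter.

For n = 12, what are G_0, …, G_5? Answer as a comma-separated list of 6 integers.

12, 19, 27, 37, 49, 63

i=0: 12 = 3^2 + 3 (b=3); 3→4: 4^2 + 4 = 20; 20−1 = 19
i=1: 19 = 4^2 + 3 (b=4); 4→5: 5^2 + 3 = 28; 28−1 = 27
i=2: 27 = 5^2 + 2 (b=5); 5→6: 6^2 + 2 = 38; 38−1 = 37
i=3: 37 = 6^2 + 1 (b=6); 6→7: 7^2 + 1 = 50; 50−1 = 49
i=4: 49 = 7^2 (b=7); 7→8: 8^2 = 64; 64−1 = 63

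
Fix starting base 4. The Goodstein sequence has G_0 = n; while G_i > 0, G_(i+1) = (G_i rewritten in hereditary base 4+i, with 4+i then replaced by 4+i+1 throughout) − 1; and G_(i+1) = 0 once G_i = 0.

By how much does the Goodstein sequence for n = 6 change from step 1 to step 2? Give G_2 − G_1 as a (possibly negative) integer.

(0) 6|_4 = 4 + 2 ↦ 5 + 2|_5 = 7 ⇒ 6
(1) 6|_5 = 5 + 1 ↦ 6 + 1|_6 = 7 ⇒ 6

0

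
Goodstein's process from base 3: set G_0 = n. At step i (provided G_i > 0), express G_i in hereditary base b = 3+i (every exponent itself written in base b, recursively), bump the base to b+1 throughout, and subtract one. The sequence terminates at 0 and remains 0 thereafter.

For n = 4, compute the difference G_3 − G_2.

-1

G_0 = 4. HB_3(4) = 3 + 1. Bump = 5. G_1 = 4.
G_1 = 4. HB_4(4) = 4. Bump = 5. G_2 = 4.
G_2 = 4. HB_5(4) = 4. Bump = 4. G_3 = 3.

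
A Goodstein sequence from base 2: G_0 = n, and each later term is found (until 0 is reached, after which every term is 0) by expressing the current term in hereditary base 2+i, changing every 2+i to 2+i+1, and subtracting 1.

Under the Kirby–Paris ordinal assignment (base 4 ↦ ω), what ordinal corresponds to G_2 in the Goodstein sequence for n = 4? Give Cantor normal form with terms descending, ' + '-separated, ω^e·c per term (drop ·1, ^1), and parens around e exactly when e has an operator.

(0) 4|_2 = 2^2 ↦ 3^3|_3 = 27 ⇒ 26
(1) 26|_3 = 2·3^2 + 2·3 + 2 ↦ 2·4^2 + 2·4 + 2|_4 = 42 ⇒ 41
(2) 41|_4 = 2·4^2 + 2·4 + 1 ↦ 2·5^2 + 2·5 + 1|_5 = 61 ⇒ 60

ω^2·2 + ω·2 + 1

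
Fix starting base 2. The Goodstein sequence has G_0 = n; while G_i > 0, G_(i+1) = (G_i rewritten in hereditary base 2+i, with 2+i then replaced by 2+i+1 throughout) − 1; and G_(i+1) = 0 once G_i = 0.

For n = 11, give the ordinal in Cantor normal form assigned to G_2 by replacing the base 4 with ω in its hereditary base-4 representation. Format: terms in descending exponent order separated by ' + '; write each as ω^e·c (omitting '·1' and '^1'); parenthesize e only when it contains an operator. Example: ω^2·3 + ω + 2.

ω^(ω + 1) + 3

step 0: 11 = 2^(2 + 1) + 2 + 1; sub 3 for 2: 3^(3 + 1) + 3 + 1; = 85; G_1 = 85−1 = 84
step 1: 84 = 3^(3 + 1) + 3; sub 4 for 3: 4^(4 + 1) + 4; = 1028; G_2 = 1028−1 = 1027
step 2: 1027 = 4^(4 + 1) + 3; sub 5 for 4: 5^(5 + 1) + 3; = 15628; G_3 = 15628−1 = 15627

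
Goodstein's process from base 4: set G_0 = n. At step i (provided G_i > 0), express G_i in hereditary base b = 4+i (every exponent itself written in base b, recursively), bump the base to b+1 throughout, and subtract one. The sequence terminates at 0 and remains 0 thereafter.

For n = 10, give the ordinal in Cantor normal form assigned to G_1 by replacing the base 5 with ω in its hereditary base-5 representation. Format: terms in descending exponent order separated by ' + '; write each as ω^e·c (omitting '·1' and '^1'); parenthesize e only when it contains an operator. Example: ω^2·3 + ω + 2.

base 4: 10 = 2·4 + 2; at 5: 2·5 + 2 = 12; next = 11
base 5: 11 = 2·5 + 1; at 6: 2·6 + 1 = 13; next = 12

ω·2 + 1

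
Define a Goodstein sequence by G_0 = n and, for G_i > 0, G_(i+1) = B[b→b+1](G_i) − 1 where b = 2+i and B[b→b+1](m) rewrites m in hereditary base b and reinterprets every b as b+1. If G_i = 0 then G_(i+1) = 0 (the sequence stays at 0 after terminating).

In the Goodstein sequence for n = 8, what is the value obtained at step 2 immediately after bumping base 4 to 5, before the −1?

[0] 8 ≡ 2^(2 + 1) (base 2). Lift 3: 81. −1: 80.
[1] 80 ≡ 2·3^3 + 2·3^2 + 2·3 + 2 (base 3). Lift 4: 554. −1: 553.

6311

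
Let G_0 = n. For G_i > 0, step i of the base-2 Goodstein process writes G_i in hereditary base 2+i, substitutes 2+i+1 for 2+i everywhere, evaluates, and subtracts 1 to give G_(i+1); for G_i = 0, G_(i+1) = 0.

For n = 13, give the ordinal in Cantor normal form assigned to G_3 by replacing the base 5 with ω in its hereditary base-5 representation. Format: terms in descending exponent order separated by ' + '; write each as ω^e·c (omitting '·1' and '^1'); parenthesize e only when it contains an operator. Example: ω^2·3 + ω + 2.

ω^(ω + 1) + ω^3·3 + ω^2·3 + ω·3 + 2

(0) 13|_2 = 2^(2 + 1) + 2^2 + 1 ↦ 3^(3 + 1) + 3^3 + 1|_3 = 109 ⇒ 108
(1) 108|_3 = 3^(3 + 1) + 3^3 ↦ 4^(4 + 1) + 4^4|_4 = 1280 ⇒ 1279
(2) 1279|_4 = 4^(4 + 1) + 3·4^3 + 3·4^2 + 3·4 + 3 ↦ 5^(5 + 1) + 3·5^3 + 3·5^2 + 3·5 + 3|_5 = 16093 ⇒ 16092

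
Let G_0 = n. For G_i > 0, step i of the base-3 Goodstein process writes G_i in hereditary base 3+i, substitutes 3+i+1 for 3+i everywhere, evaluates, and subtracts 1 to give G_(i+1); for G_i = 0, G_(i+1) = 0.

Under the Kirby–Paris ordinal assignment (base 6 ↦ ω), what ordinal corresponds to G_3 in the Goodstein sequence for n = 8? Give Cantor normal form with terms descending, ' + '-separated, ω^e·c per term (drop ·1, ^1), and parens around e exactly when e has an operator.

G_0=8  [base 3] 2·3 + 2  →[3↦4]→  2·4 + 2 = 10  −1 ⇒ G_1=9
G_1=9  [base 4] 2·4 + 1  →[4↦5]→  2·5 + 1 = 11  −1 ⇒ G_2=10
G_2=10  [base 5] 2·5  →[5↦6]→  2·6 = 12  −1 ⇒ G_3=11
G_3=11  [base 6] 6 + 5  →[6↦7]→  7 + 5 = 12  −1 ⇒ G_4=11

ω + 5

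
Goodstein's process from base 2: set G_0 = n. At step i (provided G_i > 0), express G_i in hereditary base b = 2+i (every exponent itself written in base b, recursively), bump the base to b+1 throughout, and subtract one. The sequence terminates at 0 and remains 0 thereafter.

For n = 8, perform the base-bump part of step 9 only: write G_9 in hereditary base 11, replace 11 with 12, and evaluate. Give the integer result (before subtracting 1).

17832200896812

i=0: 8 = 2^(2 + 1) (b=2); 2→3: 3^(3 + 1) = 81; 81−1 = 80
i=1: 80 = 2·3^3 + 2·3^2 + 2·3 + 2 (b=3); 3→4: 2·4^4 + 2·4^2 + 2·4 + 2 = 554; 554−1 = 553
i=2: 553 = 2·4^4 + 2·4^2 + 2·4 + 1 (b=4); 4→5: 2·5^5 + 2·5^2 + 2·5 + 1 = 6311; 6311−1 = 6310
i=3: 6310 = 2·5^5 + 2·5^2 + 2·5 (b=5); 5→6: 2·6^6 + 2·6^2 + 2·6 = 93396; 93396−1 = 93395
i=4: 93395 = 2·6^6 + 2·6^2 + 6 + 5 (b=6); 6→7: 2·7^7 + 2·7^2 + 7 + 5 = 1647196; 1647196−1 = 1647195
i=5: 1647195 = 2·7^7 + 2·7^2 + 7 + 4 (b=7); 7→8: 2·8^8 + 2·8^2 + 8 + 4 = 33554572; 33554572−1 = 33554571
i=6: 33554571 = 2·8^8 + 2·8^2 + 8 + 3 (b=8); 8→9: 2·9^9 + 2·9^2 + 9 + 3 = 774841152; 774841152−1 = 774841151
i=7: 774841151 = 2·9^9 + 2·9^2 + 9 + 2 (b=9); 9→10: 2·10^10 + 2·10^2 + 10 + 2 = 20000000212; 20000000212−1 = 20000000211
i=8: 20000000211 = 2·10^10 + 2·10^2 + 10 + 1 (b=10); 10→11: 2·11^11 + 2·11^2 + 11 + 1 = 570623341476; 570623341476−1 = 570623341475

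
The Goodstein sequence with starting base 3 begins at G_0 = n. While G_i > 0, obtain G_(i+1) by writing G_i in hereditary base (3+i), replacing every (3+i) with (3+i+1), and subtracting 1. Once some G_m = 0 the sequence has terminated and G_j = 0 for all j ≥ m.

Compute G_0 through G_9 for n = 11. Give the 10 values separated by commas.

11, 17, 25, 35, 39, 43, 47, 51, 55, 59

i=0: 11 = 3^2 + 2 (b=3); 3→4: 4^2 + 2 = 18; 18−1 = 17
i=1: 17 = 4^2 + 1 (b=4); 4→5: 5^2 + 1 = 26; 26−1 = 25
i=2: 25 = 5^2 (b=5); 5→6: 6^2 = 36; 36−1 = 35
i=3: 35 = 5·6 + 5 (b=6); 6→7: 5·7 + 5 = 40; 40−1 = 39
i=4: 39 = 5·7 + 4 (b=7); 7→8: 5·8 + 4 = 44; 44−1 = 43
i=5: 43 = 5·8 + 3 (b=8); 8→9: 5·9 + 3 = 48; 48−1 = 47
i=6: 47 = 5·9 + 2 (b=9); 9→10: 5·10 + 2 = 52; 52−1 = 51
i=7: 51 = 5·10 + 1 (b=10); 10→11: 5·11 + 1 = 56; 56−1 = 55
i=8: 55 = 5·11 (b=11); 11→12: 5·12 = 60; 60−1 = 59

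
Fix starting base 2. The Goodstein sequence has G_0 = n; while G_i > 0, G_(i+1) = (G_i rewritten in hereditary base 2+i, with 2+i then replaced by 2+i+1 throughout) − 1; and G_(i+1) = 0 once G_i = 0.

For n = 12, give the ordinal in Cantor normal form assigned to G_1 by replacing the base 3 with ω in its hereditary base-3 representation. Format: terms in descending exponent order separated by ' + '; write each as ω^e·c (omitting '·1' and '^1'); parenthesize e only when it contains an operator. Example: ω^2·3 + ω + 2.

G_0=12  [base 2] 2^(2 + 1) + 2^2  →[2↦3]→  3^(3 + 1) + 3^3 = 108  −1 ⇒ G_1=107
G_1=107  [base 3] 3^(3 + 1) + 2·3^2 + 2·3 + 2  →[3↦4]→  4^(4 + 1) + 2·4^2 + 2·4 + 2 = 1066  −1 ⇒ G_2=1065

ω^(ω + 1) + ω^2·2 + ω·2 + 2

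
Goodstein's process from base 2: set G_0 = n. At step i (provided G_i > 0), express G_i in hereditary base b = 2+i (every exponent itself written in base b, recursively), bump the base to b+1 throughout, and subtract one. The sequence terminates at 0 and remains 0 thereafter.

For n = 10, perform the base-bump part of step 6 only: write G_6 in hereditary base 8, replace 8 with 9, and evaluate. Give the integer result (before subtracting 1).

step 0: 10 = 2^(2 + 1) + 2; sub 3 for 2: 3^(3 + 1) + 3; = 84; G_1 = 84−1 = 83
step 1: 83 = 3^(3 + 1) + 2; sub 4 for 3: 4^(4 + 1) + 2; = 1026; G_2 = 1026−1 = 1025
step 2: 1025 = 4^(4 + 1) + 1; sub 5 for 4: 5^(5 + 1) + 1; = 15626; G_3 = 15626−1 = 15625
step 3: 15625 = 5^(5 + 1); sub 6 for 5: 6^(6 + 1); = 279936; G_4 = 279936−1 = 279935
step 4: 279935 = 5·6^6 + 5·6^5 + 5·6^4 + 5·6^3 + 5·6^2 + 5·6 + 5; sub 7 for 6: 5·7^7 + 5·7^5 + 5·7^4 + 5·7^3 + 5·7^2 + 5·7 + 5; = 4215755; G_5 = 4215755−1 = 4215754
step 5: 4215754 = 5·7^7 + 5·7^5 + 5·7^4 + 5·7^3 + 5·7^2 + 5·7 + 4; sub 8 for 7: 5·8^8 + 5·8^5 + 5·8^4 + 5·8^3 + 5·8^2 + 5·8 + 4; = 84073324; G_6 = 84073324−1 = 84073323

1937434593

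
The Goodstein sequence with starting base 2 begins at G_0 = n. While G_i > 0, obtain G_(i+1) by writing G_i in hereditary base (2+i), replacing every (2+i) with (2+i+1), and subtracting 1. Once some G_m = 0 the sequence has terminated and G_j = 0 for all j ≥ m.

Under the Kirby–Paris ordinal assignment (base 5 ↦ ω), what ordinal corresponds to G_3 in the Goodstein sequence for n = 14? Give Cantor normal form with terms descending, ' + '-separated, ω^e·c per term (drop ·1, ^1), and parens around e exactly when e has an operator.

ω^(ω + 1) + ω^ω

(0) 14|_2 = 2^(2 + 1) + 2^2 + 2 ↦ 3^(3 + 1) + 3^3 + 3|_3 = 111 ⇒ 110
(1) 110|_3 = 3^(3 + 1) + 3^3 + 2 ↦ 4^(4 + 1) + 4^4 + 2|_4 = 1282 ⇒ 1281
(2) 1281|_4 = 4^(4 + 1) + 4^4 + 1 ↦ 5^(5 + 1) + 5^5 + 1|_5 = 18751 ⇒ 18750
(3) 18750|_5 = 5^(5 + 1) + 5^5 ↦ 6^(6 + 1) + 6^6|_6 = 326592 ⇒ 326591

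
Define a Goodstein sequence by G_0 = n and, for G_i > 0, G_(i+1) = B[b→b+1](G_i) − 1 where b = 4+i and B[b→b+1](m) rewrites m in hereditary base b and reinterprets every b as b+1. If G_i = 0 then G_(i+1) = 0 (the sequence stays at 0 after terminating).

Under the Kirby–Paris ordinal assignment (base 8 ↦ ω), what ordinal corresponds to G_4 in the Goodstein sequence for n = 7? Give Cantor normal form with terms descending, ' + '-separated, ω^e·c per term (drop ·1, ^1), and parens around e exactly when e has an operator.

G_0=7  [base 4] 4 + 3  →[4↦5]→  5 + 3 = 8  −1 ⇒ G_1=7
G_1=7  [base 5] 5 + 2  →[5↦6]→  6 + 2 = 8  −1 ⇒ G_2=7
G_2=7  [base 6] 6 + 1  →[6↦7]→  7 + 1 = 8  −1 ⇒ G_3=7
G_3=7  [base 7] 7  →[7↦8]→  8 = 8  −1 ⇒ G_4=7

7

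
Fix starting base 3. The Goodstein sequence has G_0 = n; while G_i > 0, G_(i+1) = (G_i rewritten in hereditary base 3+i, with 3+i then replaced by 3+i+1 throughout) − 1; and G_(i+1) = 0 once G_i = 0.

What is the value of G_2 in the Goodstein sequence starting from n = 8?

G_0=8  [base 3] 2·3 + 2  →[3↦4]→  2·4 + 2 = 10  −1 ⇒ G_1=9
G_1=9  [base 4] 2·4 + 1  →[4↦5]→  2·5 + 1 = 11  −1 ⇒ G_2=10

10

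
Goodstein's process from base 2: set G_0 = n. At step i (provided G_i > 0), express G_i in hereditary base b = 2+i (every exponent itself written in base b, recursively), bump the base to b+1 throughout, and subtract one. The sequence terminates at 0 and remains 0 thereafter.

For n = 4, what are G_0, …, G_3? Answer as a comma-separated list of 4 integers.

4, 26, 41, 60

(0) 4|_2 = 2^2 ↦ 3^3|_3 = 27 ⇒ 26
(1) 26|_3 = 2·3^2 + 2·3 + 2 ↦ 2·4^2 + 2·4 + 2|_4 = 42 ⇒ 41
(2) 41|_4 = 2·4^2 + 2·4 + 1 ↦ 2·5^2 + 2·5 + 1|_5 = 61 ⇒ 60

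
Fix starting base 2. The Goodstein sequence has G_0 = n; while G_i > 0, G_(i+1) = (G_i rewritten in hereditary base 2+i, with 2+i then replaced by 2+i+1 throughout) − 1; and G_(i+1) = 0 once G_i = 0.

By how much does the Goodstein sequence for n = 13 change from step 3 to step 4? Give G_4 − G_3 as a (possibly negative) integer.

step 0: 13 = 2^(2 + 1) + 2^2 + 1; sub 3 for 2: 3^(3 + 1) + 3^3 + 1; = 109; G_1 = 109−1 = 108
step 1: 108 = 3^(3 + 1) + 3^3; sub 4 for 3: 4^(4 + 1) + 4^4; = 1280; G_2 = 1280−1 = 1279
step 2: 1279 = 4^(4 + 1) + 3·4^3 + 3·4^2 + 3·4 + 3; sub 5 for 4: 5^(5 + 1) + 3·5^3 + 3·5^2 + 3·5 + 3; = 16093; G_3 = 16093−1 = 16092
step 3: 16092 = 5^(5 + 1) + 3·5^3 + 3·5^2 + 3·5 + 2; sub 6 for 5: 6^(6 + 1) + 3·6^3 + 3·6^2 + 3·6 + 2; = 280712; G_4 = 280712−1 = 280711

264619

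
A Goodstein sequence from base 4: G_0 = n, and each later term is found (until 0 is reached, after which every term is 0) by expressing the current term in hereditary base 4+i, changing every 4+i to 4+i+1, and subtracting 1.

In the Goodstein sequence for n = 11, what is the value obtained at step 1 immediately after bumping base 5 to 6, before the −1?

14

step 0: 11 = 2·4 + 3; sub 5 for 4: 2·5 + 3; = 13; G_1 = 13−1 = 12
step 1: 12 = 2·5 + 2; sub 6 for 5: 2·6 + 2; = 14; G_2 = 14−1 = 13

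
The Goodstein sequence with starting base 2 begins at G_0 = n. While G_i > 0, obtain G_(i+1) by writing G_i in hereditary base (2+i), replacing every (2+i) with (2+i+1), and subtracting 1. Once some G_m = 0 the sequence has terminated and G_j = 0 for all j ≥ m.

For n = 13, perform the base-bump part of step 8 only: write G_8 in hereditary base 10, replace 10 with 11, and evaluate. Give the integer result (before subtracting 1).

3138428381104

[0] 13 ≡ 2^(2 + 1) + 2^2 + 1 (base 2). Lift 3: 109. −1: 108.
[1] 108 ≡ 3^(3 + 1) + 3^3 (base 3). Lift 4: 1280. −1: 1279.
[2] 1279 ≡ 4^(4 + 1) + 3·4^3 + 3·4^2 + 3·4 + 3 (base 4). Lift 5: 16093. −1: 16092.
[3] 16092 ≡ 5^(5 + 1) + 3·5^3 + 3·5^2 + 3·5 + 2 (base 5). Lift 6: 280712. −1: 280711.
[4] 280711 ≡ 6^(6 + 1) + 3·6^3 + 3·6^2 + 3·6 + 1 (base 6). Lift 7: 5765999. −1: 5765998.
[5] 5765998 ≡ 7^(7 + 1) + 3·7^3 + 3·7^2 + 3·7 (base 7). Lift 8: 134219480. −1: 134219479.
[6] 134219479 ≡ 8^(8 + 1) + 3·8^3 + 3·8^2 + 2·8 + 7 (base 8). Lift 9: 3486786856. −1: 3486786855.
[7] 3486786855 ≡ 9^(9 + 1) + 3·9^3 + 3·9^2 + 2·9 + 6 (base 9). Lift 10: 100000003326. −1: 100000003325.
[8] 100000003325 ≡ 10^(10 + 1) + 3·10^3 + 3·10^2 + 2·10 + 5 (base 10). Lift 11: 3138428381104. −1: 3138428381103.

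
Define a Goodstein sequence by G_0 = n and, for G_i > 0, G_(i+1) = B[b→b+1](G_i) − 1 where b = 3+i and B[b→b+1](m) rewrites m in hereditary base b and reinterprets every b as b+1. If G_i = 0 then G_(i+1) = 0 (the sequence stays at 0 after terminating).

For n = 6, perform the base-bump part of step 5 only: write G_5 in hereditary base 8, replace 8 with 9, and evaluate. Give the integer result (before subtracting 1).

(0) 6|_3 = 2·3 ↦ 2·4|_4 = 8 ⇒ 7
(1) 7|_4 = 4 + 3 ↦ 5 + 3|_5 = 8 ⇒ 7
(2) 7|_5 = 5 + 2 ↦ 6 + 2|_6 = 8 ⇒ 7
(3) 7|_6 = 6 + 1 ↦ 7 + 1|_7 = 8 ⇒ 7
(4) 7|_7 = 7 ↦ 8|_8 = 8 ⇒ 7
(5) 7|_8 = 7 ↦ 7|_9 = 7 ⇒ 6

7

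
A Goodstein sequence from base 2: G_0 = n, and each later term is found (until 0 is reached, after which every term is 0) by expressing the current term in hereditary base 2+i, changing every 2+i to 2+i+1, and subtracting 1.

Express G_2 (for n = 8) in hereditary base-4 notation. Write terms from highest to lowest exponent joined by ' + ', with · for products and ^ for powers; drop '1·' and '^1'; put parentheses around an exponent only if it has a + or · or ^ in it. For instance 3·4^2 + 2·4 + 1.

8 —HB2→ 2^(2 + 1) —bump→ 3^(3 + 1) = 81 —(−1)→ 80
80 —HB3→ 2·3^3 + 2·3^2 + 2·3 + 2 —bump→ 2·4^4 + 2·4^2 + 2·4 + 2 = 554 —(−1)→ 553
553 —HB4→ 2·4^4 + 2·4^2 + 2·4 + 1 —bump→ 2·5^5 + 2·5^2 + 2·5 + 1 = 6311 —(−1)→ 6310

2·4^4 + 2·4^2 + 2·4 + 1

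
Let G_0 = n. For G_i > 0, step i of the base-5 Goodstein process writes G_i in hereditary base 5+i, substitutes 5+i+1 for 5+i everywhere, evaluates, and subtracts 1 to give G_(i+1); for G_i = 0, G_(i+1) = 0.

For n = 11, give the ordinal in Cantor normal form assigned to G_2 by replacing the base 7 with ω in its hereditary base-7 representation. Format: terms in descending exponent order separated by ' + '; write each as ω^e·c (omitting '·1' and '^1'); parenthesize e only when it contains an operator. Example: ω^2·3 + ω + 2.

ω + 6

11 —HB5→ 2·5 + 1 —bump→ 2·6 + 1 = 13 —(−1)→ 12
12 —HB6→ 2·6 —bump→ 2·7 = 14 —(−1)→ 13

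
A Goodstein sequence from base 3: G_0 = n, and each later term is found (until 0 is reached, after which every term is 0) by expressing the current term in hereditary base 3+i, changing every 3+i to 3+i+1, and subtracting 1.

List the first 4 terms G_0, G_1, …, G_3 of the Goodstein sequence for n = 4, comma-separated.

4, 4, 4, 3

(0) 4|_3 = 3 + 1 ↦ 4 + 1|_4 = 5 ⇒ 4
(1) 4|_4 = 4 ↦ 5|_5 = 5 ⇒ 4
(2) 4|_5 = 4 ↦ 4|_6 = 4 ⇒ 3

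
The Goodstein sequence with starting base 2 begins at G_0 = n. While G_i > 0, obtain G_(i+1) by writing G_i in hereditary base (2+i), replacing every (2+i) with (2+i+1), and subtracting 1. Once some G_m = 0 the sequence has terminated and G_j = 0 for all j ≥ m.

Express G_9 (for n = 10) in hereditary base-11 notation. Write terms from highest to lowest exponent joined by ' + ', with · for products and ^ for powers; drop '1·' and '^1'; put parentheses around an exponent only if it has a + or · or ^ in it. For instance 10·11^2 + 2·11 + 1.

10 —HB2→ 2^(2 + 1) + 2 —bump→ 3^(3 + 1) + 3 = 84 —(−1)→ 83
83 —HB3→ 3^(3 + 1) + 2 —bump→ 4^(4 + 1) + 2 = 1026 —(−1)→ 1025
1025 —HB4→ 4^(4 + 1) + 1 —bump→ 5^(5 + 1) + 1 = 15626 —(−1)→ 15625
15625 —HB5→ 5^(5 + 1) —bump→ 6^(6 + 1) = 279936 —(−1)→ 279935
279935 —HB6→ 5·6^6 + 5·6^5 + 5·6^4 + 5·6^3 + 5·6^2 + 5·6 + 5 —bump→ 5·7^7 + 5·7^5 + 5·7^4 + 5·7^3 + 5·7^2 + 5·7 + 5 = 4215755 —(−1)→ 4215754
4215754 —HB7→ 5·7^7 + 5·7^5 + 5·7^4 + 5·7^3 + 5·7^2 + 5·7 + 4 —bump→ 5·8^8 + 5·8^5 + 5·8^4 + 5·8^3 + 5·8^2 + 5·8 + 4 = 84073324 —(−1)→ 84073323
84073323 —HB8→ 5·8^8 + 5·8^5 + 5·8^4 + 5·8^3 + 5·8^2 + 5·8 + 3 —bump→ 5·9^9 + 5·9^5 + 5·9^4 + 5·9^3 + 5·9^2 + 5·9 + 3 = 1937434593 —(−1)→ 1937434592
1937434592 —HB9→ 5·9^9 + 5·9^5 + 5·9^4 + 5·9^3 + 5·9^2 + 5·9 + 2 —bump→ 5·10^10 + 5·10^5 + 5·10^4 + 5·10^3 + 5·10^2 + 5·10 + 2 = 50000555552 —(−1)→ 50000555551
50000555551 —HB10→ 5·10^10 + 5·10^5 + 5·10^4 + 5·10^3 + 5·10^2 + 5·10 + 1 —bump→ 5·11^11 + 5·11^5 + 5·11^4 + 5·11^3 + 5·11^2 + 5·11 + 1 = 1426559238831 —(−1)→ 1426559238830

5·11^11 + 5·11^5 + 5·11^4 + 5·11^3 + 5·11^2 + 5·11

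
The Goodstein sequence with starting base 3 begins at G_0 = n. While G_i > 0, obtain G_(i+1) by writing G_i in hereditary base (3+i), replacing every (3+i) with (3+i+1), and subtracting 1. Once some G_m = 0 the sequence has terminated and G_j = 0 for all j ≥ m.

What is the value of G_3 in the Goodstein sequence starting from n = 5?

5

[0] 5 ≡ 3 + 2 (base 3). Lift 4: 6. −1: 5.
[1] 5 ≡ 4 + 1 (base 4). Lift 5: 6. −1: 5.
[2] 5 ≡ 5 (base 5). Lift 6: 6. −1: 5.
[3] 5 ≡ 5 (base 6). Lift 7: 5. −1: 4.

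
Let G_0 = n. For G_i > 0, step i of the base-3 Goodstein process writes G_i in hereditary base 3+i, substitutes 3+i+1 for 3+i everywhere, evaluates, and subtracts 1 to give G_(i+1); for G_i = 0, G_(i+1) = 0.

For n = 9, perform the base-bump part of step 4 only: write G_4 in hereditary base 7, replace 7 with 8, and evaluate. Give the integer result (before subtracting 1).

24

9 —HB3→ 3^2 —bump→ 4^2 = 16 —(−1)→ 15
15 —HB4→ 3·4 + 3 —bump→ 3·5 + 3 = 18 —(−1)→ 17
17 —HB5→ 3·5 + 2 —bump→ 3·6 + 2 = 20 —(−1)→ 19
19 —HB6→ 3·6 + 1 —bump→ 3·7 + 1 = 22 —(−1)→ 21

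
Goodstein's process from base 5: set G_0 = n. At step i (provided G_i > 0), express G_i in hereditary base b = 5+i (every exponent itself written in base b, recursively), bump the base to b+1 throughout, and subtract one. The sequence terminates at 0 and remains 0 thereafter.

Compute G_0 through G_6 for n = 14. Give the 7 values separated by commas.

i=0: 14 = 2·5 + 4 (b=5); 5→6: 2·6 + 4 = 16; 16−1 = 15
i=1: 15 = 2·6 + 3 (b=6); 6→7: 2·7 + 3 = 17; 17−1 = 16
i=2: 16 = 2·7 + 2 (b=7); 7→8: 2·8 + 2 = 18; 18−1 = 17
i=3: 17 = 2·8 + 1 (b=8); 8→9: 2·9 + 1 = 19; 19−1 = 18
i=4: 18 = 2·9 (b=9); 9→10: 2·10 = 20; 20−1 = 19
i=5: 19 = 10 + 9 (b=10); 10→11: 11 + 9 = 20; 20−1 = 19

14, 15, 16, 17, 18, 19, 19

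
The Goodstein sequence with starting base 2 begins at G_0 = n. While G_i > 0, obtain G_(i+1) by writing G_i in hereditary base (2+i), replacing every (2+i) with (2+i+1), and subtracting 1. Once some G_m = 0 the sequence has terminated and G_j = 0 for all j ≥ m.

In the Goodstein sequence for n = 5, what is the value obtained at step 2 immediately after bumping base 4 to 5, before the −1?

G_0=5  [base 2] 2^2 + 1  →[2↦3]→  3^3 + 1 = 28  −1 ⇒ G_1=27
G_1=27  [base 3] 3^3  →[3↦4]→  4^4 = 256  −1 ⇒ G_2=255
G_2=255  [base 4] 3·4^3 + 3·4^2 + 3·4 + 3  →[4↦5]→  3·5^3 + 3·5^2 + 3·5 + 3 = 468  −1 ⇒ G_3=467

468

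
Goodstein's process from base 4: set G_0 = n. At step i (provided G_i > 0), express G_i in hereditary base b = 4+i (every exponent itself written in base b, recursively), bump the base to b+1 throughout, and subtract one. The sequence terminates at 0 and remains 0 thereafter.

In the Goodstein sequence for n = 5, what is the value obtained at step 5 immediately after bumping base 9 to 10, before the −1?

G_0 = 5. HB_4(5) = 4 + 1. Bump = 6. G_1 = 5.
G_1 = 5. HB_5(5) = 5. Bump = 6. G_2 = 5.
G_2 = 5. HB_6(5) = 5. Bump = 5. G_3 = 4.
G_3 = 4. HB_7(4) = 4. Bump = 4. G_4 = 3.
G_4 = 3. HB_8(3) = 3. Bump = 3. G_5 = 2.
G_5 = 2. HB_9(2) = 2. Bump = 2. G_6 = 1.

2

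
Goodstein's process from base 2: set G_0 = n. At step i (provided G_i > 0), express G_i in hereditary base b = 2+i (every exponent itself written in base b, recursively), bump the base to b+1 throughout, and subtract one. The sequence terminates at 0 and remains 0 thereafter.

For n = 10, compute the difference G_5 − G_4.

G_0 = 10. HB_2(10) = 2^(2 + 1) + 2. Bump = 84. G_1 = 83.
G_1 = 83. HB_3(83) = 3^(3 + 1) + 2. Bump = 1026. G_2 = 1025.
G_2 = 1025. HB_4(1025) = 4^(4 + 1) + 1. Bump = 15626. G_3 = 15625.
G_3 = 15625. HB_5(15625) = 5^(5 + 1). Bump = 279936. G_4 = 279935.
G_4 = 279935. HB_6(279935) = 5·6^6 + 5·6^5 + 5·6^4 + 5·6^3 + 5·6^2 + 5·6 + 5. Bump = 4215755. G_5 = 4215754.

3935819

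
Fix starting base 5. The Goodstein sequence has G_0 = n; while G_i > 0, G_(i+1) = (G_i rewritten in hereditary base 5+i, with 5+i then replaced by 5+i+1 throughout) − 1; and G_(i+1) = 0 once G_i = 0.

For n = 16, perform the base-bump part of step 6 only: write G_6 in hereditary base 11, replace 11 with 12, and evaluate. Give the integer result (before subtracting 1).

26

16 —HB5→ 3·5 + 1 —bump→ 3·6 + 1 = 19 —(−1)→ 18
18 —HB6→ 3·6 —bump→ 3·7 = 21 —(−1)→ 20
20 —HB7→ 2·7 + 6 —bump→ 2·8 + 6 = 22 —(−1)→ 21
21 —HB8→ 2·8 + 5 —bump→ 2·9 + 5 = 23 —(−1)→ 22
22 —HB9→ 2·9 + 4 —bump→ 2·10 + 4 = 24 —(−1)→ 23
23 —HB10→ 2·10 + 3 —bump→ 2·11 + 3 = 25 —(−1)→ 24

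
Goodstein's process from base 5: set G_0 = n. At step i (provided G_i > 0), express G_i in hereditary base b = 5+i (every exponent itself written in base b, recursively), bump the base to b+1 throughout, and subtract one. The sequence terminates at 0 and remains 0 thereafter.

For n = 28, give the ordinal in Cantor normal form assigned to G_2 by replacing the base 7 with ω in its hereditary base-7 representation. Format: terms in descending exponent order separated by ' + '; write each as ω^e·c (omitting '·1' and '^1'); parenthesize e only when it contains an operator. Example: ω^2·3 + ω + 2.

step 0: 28 = 5^2 + 3; sub 6 for 5: 6^2 + 3; = 39; G_1 = 39−1 = 38
step 1: 38 = 6^2 + 2; sub 7 for 6: 7^2 + 2; = 51; G_2 = 51−1 = 50
step 2: 50 = 7^2 + 1; sub 8 for 7: 8^2 + 1; = 65; G_3 = 65−1 = 64

ω^2 + 1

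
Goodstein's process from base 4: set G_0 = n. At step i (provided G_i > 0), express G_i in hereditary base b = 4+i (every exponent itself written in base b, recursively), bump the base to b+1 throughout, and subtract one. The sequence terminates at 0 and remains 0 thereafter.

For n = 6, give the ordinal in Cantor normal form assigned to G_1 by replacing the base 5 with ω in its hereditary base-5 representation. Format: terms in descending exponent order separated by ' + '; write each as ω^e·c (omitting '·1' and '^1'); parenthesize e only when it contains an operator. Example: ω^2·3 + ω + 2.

G_0 = 6. HB_4(6) = 4 + 2. Bump = 7. G_1 = 6.
G_1 = 6. HB_5(6) = 5 + 1. Bump = 7. G_2 = 6.

ω + 1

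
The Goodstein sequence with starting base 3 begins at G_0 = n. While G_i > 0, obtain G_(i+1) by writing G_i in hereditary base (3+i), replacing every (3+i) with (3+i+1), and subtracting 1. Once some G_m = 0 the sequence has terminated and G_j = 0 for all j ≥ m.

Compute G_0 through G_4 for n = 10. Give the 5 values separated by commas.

step 0: 10 = 3^2 + 1; sub 4 for 3: 4^2 + 1; = 17; G_1 = 17−1 = 16
step 1: 16 = 4^2; sub 5 for 4: 5^2; = 25; G_2 = 25−1 = 24
step 2: 24 = 4·5 + 4; sub 6 for 5: 4·6 + 4; = 28; G_3 = 28−1 = 27
step 3: 27 = 4·6 + 3; sub 7 for 6: 4·7 + 3; = 31; G_4 = 31−1 = 30

10, 16, 24, 27, 30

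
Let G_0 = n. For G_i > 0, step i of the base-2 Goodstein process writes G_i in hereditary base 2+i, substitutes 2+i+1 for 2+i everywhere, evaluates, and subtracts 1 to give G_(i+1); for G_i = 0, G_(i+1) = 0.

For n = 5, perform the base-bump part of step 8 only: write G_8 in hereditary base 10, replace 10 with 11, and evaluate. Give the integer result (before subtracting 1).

4383

G_0 = 5. HB_2(5) = 2^2 + 1. Bump = 28. G_1 = 27.
G_1 = 27. HB_3(27) = 3^3. Bump = 256. G_2 = 255.
G_2 = 255. HB_4(255) = 3·4^3 + 3·4^2 + 3·4 + 3. Bump = 468. G_3 = 467.
G_3 = 467. HB_5(467) = 3·5^3 + 3·5^2 + 3·5 + 2. Bump = 776. G_4 = 775.
G_4 = 775. HB_6(775) = 3·6^3 + 3·6^2 + 3·6 + 1. Bump = 1198. G_5 = 1197.
G_5 = 1197. HB_7(1197) = 3·7^3 + 3·7^2 + 3·7. Bump = 1752. G_6 = 1751.
G_6 = 1751. HB_8(1751) = 3·8^3 + 3·8^2 + 2·8 + 7. Bump = 2455. G_7 = 2454.
G_7 = 2454. HB_9(2454) = 3·9^3 + 3·9^2 + 2·9 + 6. Bump = 3326. G_8 = 3325.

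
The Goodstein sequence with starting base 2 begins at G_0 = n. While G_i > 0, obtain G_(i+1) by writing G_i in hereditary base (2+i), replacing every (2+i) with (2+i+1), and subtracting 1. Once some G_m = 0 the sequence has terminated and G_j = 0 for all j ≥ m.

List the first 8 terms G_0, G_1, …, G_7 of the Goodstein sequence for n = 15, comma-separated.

15, 111, 1283, 18752, 326593, 6588344, 150994943, 3524450280

(0) 15|_2 = 2^(2 + 1) + 2^2 + 2 + 1 ↦ 3^(3 + 1) + 3^3 + 3 + 1|_3 = 112 ⇒ 111
(1) 111|_3 = 3^(3 + 1) + 3^3 + 3 ↦ 4^(4 + 1) + 4^4 + 4|_4 = 1284 ⇒ 1283
(2) 1283|_4 = 4^(4 + 1) + 4^4 + 3 ↦ 5^(5 + 1) + 5^5 + 3|_5 = 18753 ⇒ 18752
(3) 18752|_5 = 5^(5 + 1) + 5^5 + 2 ↦ 6^(6 + 1) + 6^6 + 2|_6 = 326594 ⇒ 326593
(4) 326593|_6 = 6^(6 + 1) + 6^6 + 1 ↦ 7^(7 + 1) + 7^7 + 1|_7 = 6588345 ⇒ 6588344
(5) 6588344|_7 = 7^(7 + 1) + 7^7 ↦ 8^(8 + 1) + 8^8|_8 = 150994944 ⇒ 150994943
(6) 150994943|_8 = 8^(8 + 1) + 7·8^7 + 7·8^6 + 7·8^5 + 7·8^4 + 7·8^3 + 7·8^2 + 7·8 + 7 ↦ 9^(9 + 1) + 7·9^7 + 7·9^6 + 7·9^5 + 7·9^4 + 7·9^3 + 7·9^2 + 7·9 + 7|_9 = 3524450281 ⇒ 3524450280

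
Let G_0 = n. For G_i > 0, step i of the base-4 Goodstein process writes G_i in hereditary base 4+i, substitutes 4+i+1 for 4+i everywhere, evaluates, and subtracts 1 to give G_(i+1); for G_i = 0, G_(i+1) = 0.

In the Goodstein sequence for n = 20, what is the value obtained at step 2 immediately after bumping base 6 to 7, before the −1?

52

step 0: 20 = 4^2 + 4; sub 5 for 4: 5^2 + 5; = 30; G_1 = 30−1 = 29
step 1: 29 = 5^2 + 4; sub 6 for 5: 6^2 + 4; = 40; G_2 = 40−1 = 39
step 2: 39 = 6^2 + 3; sub 7 for 6: 7^2 + 3; = 52; G_3 = 52−1 = 51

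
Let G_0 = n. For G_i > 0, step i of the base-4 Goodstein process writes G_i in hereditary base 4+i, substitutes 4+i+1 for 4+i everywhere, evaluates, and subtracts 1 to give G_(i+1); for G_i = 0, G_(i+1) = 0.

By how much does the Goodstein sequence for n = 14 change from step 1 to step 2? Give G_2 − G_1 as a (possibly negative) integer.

i=0: 14 = 3·4 + 2 (b=4); 4→5: 3·5 + 2 = 17; 17−1 = 16
i=1: 16 = 3·5 + 1 (b=5); 5→6: 3·6 + 1 = 19; 19−1 = 18

2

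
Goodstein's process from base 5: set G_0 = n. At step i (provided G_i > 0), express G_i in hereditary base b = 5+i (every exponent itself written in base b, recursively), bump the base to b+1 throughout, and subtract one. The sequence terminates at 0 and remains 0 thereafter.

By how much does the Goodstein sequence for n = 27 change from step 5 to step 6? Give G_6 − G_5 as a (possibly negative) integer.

6

[0] 27 ≡ 5^2 + 2 (base 5). Lift 6: 38. −1: 37.
[1] 37 ≡ 6^2 + 1 (base 6). Lift 7: 50. −1: 49.
[2] 49 ≡ 7^2 (base 7). Lift 8: 64. −1: 63.
[3] 63 ≡ 7·8 + 7 (base 8). Lift 9: 70. −1: 69.
[4] 69 ≡ 7·9 + 6 (base 9). Lift 10: 76. −1: 75.
[5] 75 ≡ 7·10 + 5 (base 10). Lift 11: 82. −1: 81.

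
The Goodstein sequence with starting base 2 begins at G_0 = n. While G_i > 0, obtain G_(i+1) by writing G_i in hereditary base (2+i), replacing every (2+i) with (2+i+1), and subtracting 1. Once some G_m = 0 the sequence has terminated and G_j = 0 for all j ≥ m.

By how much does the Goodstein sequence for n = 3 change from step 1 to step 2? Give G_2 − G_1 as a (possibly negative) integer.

0

step 0: 3 = 2 + 1; sub 3 for 2: 3 + 1; = 4; G_1 = 4−1 = 3
step 1: 3 = 3; sub 4 for 3: 4; = 4; G_2 = 4−1 = 3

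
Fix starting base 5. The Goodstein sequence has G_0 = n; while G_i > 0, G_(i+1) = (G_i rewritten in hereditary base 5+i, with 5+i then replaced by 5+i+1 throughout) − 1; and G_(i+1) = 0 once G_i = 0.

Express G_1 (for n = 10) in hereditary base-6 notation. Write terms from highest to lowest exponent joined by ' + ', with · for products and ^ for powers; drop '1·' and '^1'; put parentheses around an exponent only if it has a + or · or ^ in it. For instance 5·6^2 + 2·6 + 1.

G_0 = 10. HB_5(10) = 2·5. Bump = 12. G_1 = 11.
G_1 = 11. HB_6(11) = 6 + 5. Bump = 12. G_2 = 11.

6 + 5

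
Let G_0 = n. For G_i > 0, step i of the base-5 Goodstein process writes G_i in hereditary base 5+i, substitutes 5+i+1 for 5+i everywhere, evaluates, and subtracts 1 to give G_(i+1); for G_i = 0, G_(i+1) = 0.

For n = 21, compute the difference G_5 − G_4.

2

step 0: 21 = 4·5 + 1; sub 6 for 5: 4·6 + 1; = 25; G_1 = 25−1 = 24
step 1: 24 = 4·6; sub 7 for 6: 4·7; = 28; G_2 = 28−1 = 27
step 2: 27 = 3·7 + 6; sub 8 for 7: 3·8 + 6; = 30; G_3 = 30−1 = 29
step 3: 29 = 3·8 + 5; sub 9 for 8: 3·9 + 5; = 32; G_4 = 32−1 = 31
step 4: 31 = 3·9 + 4; sub 10 for 9: 3·10 + 4; = 34; G_5 = 34−1 = 33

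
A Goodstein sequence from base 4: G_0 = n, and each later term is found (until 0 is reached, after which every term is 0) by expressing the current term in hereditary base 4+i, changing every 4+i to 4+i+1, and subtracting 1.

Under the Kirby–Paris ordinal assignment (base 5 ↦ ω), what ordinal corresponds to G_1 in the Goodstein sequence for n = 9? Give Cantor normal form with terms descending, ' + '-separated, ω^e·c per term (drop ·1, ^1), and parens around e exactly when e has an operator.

G_0=9  [base 4] 2·4 + 1  →[4↦5]→  2·5 + 1 = 11  −1 ⇒ G_1=10
G_1=10  [base 5] 2·5  →[5↦6]→  2·6 = 12  −1 ⇒ G_2=11

ω·2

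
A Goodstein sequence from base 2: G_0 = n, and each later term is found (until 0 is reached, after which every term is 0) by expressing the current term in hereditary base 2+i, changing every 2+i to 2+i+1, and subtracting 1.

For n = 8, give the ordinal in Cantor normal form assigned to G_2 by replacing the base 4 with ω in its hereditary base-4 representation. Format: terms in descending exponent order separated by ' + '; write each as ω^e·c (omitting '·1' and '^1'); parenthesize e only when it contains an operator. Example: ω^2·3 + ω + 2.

8 —HB2→ 2^(2 + 1) —bump→ 3^(3 + 1) = 81 —(−1)→ 80
80 —HB3→ 2·3^3 + 2·3^2 + 2·3 + 2 —bump→ 2·4^4 + 2·4^2 + 2·4 + 2 = 554 —(−1)→ 553
553 —HB4→ 2·4^4 + 2·4^2 + 2·4 + 1 —bump→ 2·5^5 + 2·5^2 + 2·5 + 1 = 6311 —(−1)→ 6310

ω^ω·2 + ω^2·2 + ω·2 + 1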